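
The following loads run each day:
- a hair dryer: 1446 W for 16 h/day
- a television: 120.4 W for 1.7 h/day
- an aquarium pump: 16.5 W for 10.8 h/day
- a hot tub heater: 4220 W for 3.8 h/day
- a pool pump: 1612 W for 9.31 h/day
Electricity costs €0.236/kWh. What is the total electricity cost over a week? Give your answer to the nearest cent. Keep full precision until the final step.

€90.14

hair dryer: 1446 W × 16 h × 7 d = 161,952 Wh = 162 kWh
television: 120.4 W × 1.7 h × 7 d = 1,433 Wh = 1.433 kWh
aquarium pump: 16.5 W × 10.8 h × 7 d = 1,247 Wh = 1.247 kWh
hot tub heater: 4220 W × 3.8 h × 7 d = 112,252 Wh = 112.3 kWh
pool pump: 1612 W × 9.31 h × 7 d = 105,054 Wh = 105.1 kWh
Total energy = 162 + 1.433 + 1.247 + 112.3 + 105.1 = 381.9 kWh
Cost = 381.9 kWh × €0.236 = €90.14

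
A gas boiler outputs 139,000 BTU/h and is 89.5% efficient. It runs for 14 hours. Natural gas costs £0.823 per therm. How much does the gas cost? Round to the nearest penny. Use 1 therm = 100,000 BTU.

Heat delivered = 139,000 BTU/h × 14 h = 1,946,000 BTU
Gas input = 1,946,000 / 0.895 = 2,174,302 BTU
= 2,174,302 / 100,000 = 21.74 therm
Cost = 21.74 × £0.823/therm = £17.89

£17.89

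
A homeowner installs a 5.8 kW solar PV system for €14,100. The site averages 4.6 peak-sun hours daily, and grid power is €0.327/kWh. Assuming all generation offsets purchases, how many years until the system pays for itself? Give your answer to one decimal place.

Daily generation = 5.8 kW × 4.6 h = 26.68 kWh
Annual generation = 26.68 × 365 = 9738.2 kWh
Annual savings = 9738.2 × €0.327 = €3,184.39
Payback = €14,100 / €3,184.39 = 4.43 years

4.4 years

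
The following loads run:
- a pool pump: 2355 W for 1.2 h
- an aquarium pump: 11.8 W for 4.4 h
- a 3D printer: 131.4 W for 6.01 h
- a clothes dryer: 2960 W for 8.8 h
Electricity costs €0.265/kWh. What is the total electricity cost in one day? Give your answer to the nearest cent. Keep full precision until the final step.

€7.87

pool pump: 2355 W × 1.2 h = 2,826 Wh = 2.826 kWh
aquarium pump: 11.8 W × 4.4 h = 52 Wh = 0.05192 kWh
3D printer: 131.4 W × 6.01 h = 790 Wh = 0.7897 kWh
clothes dryer: 2960 W × 8.8 h = 26,048 Wh = 26.05 kWh
Total energy = 2.826 + 0.05192 + 0.7897 + 26.05 = 29.72 kWh
Cost = 29.72 kWh × €0.265 = €7.87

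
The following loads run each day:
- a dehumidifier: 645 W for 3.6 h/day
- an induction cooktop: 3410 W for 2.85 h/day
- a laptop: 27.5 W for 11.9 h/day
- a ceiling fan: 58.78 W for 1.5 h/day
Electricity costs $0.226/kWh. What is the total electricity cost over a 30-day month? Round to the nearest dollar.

dehumidifier: 645 W × 3.6 h × 30 d = 69,660 Wh = 69.66 kWh
induction cooktop: 3410 W × 2.85 h × 30 d = 291,555 Wh = 291.6 kWh
laptop: 27.5 W × 11.9 h × 30 d = 9,818 Wh = 9.818 kWh
ceiling fan: 58.78 W × 1.5 h × 30 d = 2,645 Wh = 2.645 kWh
Total energy = 69.66 + 291.6 + 9.818 + 2.645 = 373.7 kWh
Cost = 373.7 kWh × $0.226 = $84.45 ≈ $84

$84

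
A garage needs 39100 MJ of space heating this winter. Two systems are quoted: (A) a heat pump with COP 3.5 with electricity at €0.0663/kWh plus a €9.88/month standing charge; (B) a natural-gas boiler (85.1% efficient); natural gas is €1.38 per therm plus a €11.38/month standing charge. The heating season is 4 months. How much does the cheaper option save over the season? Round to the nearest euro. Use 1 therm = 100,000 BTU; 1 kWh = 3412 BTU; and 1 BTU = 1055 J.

Heat load = 39100 MJ = 39,100,000,000 J / 1055 = 37,061,611 BTU
Gas: input = 37,061,611 / 0.851 = 43,550,660 BTU = 435.5 therm → 435.5 × €1.38 = €601.00; + 4 × €11.38 standing = €646.52
Heat pump: 37,061,611 BTU / 3412 = 10,860 kWh heat; / 3.5 = 3,103 kWh in → × €0.0663 = €205.76; + 4 × €9.88 standing = €245.28
Difference = |€646.52 − €245.28| = €401.24 ≈ €401

€401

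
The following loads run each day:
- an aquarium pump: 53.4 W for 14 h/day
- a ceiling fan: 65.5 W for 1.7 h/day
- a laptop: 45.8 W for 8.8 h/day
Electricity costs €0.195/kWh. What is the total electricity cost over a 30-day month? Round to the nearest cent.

€7.38

aquarium pump: 53.4 W × 14 h × 30 d = 22,428 Wh = 22.43 kWh
ceiling fan: 65.5 W × 1.7 h × 30 d = 3,340 Wh = 3.341 kWh
laptop: 45.8 W × 8.8 h × 30 d = 12,091 Wh = 12.09 kWh
Total energy = 22.43 + 3.341 + 12.09 = 37.86 kWh
Cost = 37.86 kWh × €0.195 = €7.38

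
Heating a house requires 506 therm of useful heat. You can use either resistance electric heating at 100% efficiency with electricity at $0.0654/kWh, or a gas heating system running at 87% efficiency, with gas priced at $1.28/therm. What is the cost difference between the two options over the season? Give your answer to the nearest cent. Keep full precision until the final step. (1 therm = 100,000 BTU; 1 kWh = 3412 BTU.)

$225.42

Heat load = 506 therm × 100,000 = 50,600,000 BTU
Gas: input = 50,600,000 / 0.87 = 58,160,920 BTU = 581.6 therm → 581.6 × $1.28 = $744.46
Electric: 50,600,000 BTU / 3412 = 14,830 kWh → × $0.0654 = $969.88
Difference = |$744.46 − $969.88| = $225.42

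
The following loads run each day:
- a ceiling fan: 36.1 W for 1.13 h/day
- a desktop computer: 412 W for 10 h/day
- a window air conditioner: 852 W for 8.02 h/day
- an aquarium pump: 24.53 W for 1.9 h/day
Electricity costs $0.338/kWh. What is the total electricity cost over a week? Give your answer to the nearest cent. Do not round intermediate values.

ceiling fan: 36.1 W × 1.13 h × 7 d = 286 Wh = 0.2856 kWh
desktop computer: 412 W × 10 h × 7 d = 28,840 Wh = 28.84 kWh
window air conditioner: 852 W × 8.02 h × 7 d = 47,831 Wh = 47.83 kWh
aquarium pump: 24.53 W × 1.9 h × 7 d = 326 Wh = 0.3262 kWh
Total energy = 0.2856 + 28.84 + 47.83 + 0.3262 = 77.28 kWh
Cost = 77.28 kWh × $0.338 = $26.12

$26.12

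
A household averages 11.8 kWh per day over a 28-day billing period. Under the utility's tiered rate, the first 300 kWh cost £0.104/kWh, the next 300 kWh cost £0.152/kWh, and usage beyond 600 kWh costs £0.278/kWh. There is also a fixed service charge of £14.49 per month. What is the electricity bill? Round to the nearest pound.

£50

Usage = 11.8 kWh/day × 28 days = 330.4 kWh
First 300 kWh × £0.104 = £31.20
Next 30.4 kWh × £0.152 = £4.62
Remaining tier: 0 kWh (not reached)
Energy charge = £35.82; + service £14.49 = £50.31 ≈ £50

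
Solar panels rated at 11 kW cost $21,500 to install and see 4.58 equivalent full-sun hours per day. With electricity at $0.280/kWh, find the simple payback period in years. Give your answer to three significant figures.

4.18 years

Daily generation = 11 kW × 4.58 h = 50.38 kWh
Annual generation = 50.38 × 365 = 18389 kWh
Annual savings = 18389 × $0.280 = $5,148.84
Payback = $21,500 / $5,148.84 = 4.18 years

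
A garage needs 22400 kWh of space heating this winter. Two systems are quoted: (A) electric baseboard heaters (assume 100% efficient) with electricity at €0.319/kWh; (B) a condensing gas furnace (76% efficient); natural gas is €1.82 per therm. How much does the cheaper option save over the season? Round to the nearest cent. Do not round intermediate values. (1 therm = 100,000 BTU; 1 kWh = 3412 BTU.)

Heat load = 22400 kWh × 3412 = 76,428,800 BTU
Gas: input = 76,428,800 / 0.760 = 100,564,211 BTU = 1,006 therm → 1,006 × €1.82 = €1,830.27
Electric: 76,428,800 BTU / 3412 = 22,400 kWh → × €0.319 = €7,145.60
Difference = |€1,830.27 − €7,145.60| = €5,315.33

€5315.33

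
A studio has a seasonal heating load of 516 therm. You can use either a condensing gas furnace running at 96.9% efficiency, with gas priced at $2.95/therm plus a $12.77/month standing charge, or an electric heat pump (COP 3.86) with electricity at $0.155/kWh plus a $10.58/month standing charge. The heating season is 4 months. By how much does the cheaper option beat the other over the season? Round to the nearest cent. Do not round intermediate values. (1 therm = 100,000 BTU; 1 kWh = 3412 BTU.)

Heat load = 516 therm × 100,000 = 51,600,000 BTU
Gas: input = 51,600,000 / 0.969 = 53,250,774 BTU = 532.5 therm → 532.5 × $2.95 = $1,570.90; + 4 × $12.77 standing = $1,621.98
Heat pump: 51,600,000 BTU / 3412 = 15,120 kWh heat; / 3.86 = 3,918 kWh in → × $0.155 = $607.27; + 4 × $10.58 standing = $649.59
Difference = |$1,621.98 − $649.59| = $972.38

$972.38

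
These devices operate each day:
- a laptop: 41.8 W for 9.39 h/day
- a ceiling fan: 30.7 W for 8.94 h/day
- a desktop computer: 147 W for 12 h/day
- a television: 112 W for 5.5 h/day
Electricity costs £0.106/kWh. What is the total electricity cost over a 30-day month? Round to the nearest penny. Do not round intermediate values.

£9.69

laptop: 41.8 W × 9.39 h × 30 d = 11,775 Wh = 11.78 kWh
ceiling fan: 30.7 W × 8.94 h × 30 d = 8,234 Wh = 8.234 kWh
desktop computer: 147 W × 12 h × 30 d = 52,920 Wh = 52.92 kWh
television: 112 W × 5.5 h × 30 d = 18,480 Wh = 18.48 kWh
Total energy = 11.78 + 8.234 + 52.92 + 18.48 = 91.41 kWh
Cost = 91.41 kWh × £0.106 = £9.69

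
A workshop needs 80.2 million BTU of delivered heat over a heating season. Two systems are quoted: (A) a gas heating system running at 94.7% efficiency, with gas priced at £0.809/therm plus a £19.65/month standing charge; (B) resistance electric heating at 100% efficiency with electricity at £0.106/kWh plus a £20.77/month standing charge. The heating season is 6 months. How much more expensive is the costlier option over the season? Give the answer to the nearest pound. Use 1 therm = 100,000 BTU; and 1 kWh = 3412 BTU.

£1813

Heat load = 80.2 × 10⁶ BTU = 80,200,000 BTU
Gas: input = 80,200,000 / 0.947 = 84,688,490 BTU = 846.9 therm → 846.9 × £0.809 = £685.13; + 6 × £19.65 standing = £803.03
Electric: 80,200,000 BTU / 3412 = 23,510 kWh → × £0.106 = £2,491.56; + 6 × £20.77 standing = £2,616.18
Difference = |£803.03 − £2,616.18| = £1,813.15 ≈ £1813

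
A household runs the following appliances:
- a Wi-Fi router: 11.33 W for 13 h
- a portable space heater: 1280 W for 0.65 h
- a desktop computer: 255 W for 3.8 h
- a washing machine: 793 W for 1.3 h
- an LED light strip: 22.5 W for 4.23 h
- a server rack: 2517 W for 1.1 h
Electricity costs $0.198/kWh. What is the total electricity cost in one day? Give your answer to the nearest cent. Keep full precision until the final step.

$1.16

Wi-Fi router: 11.33 W × 13 h = 147 Wh = 0.1473 kWh
portable space heater: 1280 W × 0.65 h = 832 Wh = 0.832 kWh
desktop computer: 255 W × 3.8 h = 969 Wh = 0.969 kWh
washing machine: 793 W × 1.3 h = 1,031 Wh = 1.031 kWh
LED light strip: 22.5 W × 4.23 h = 95 Wh = 0.09518 kWh
server rack: 2517 W × 1.1 h = 2,769 Wh = 2.769 kWh
Total energy = 0.1473 + 0.832 + 0.969 + 1.031 + 0.09518 + 2.769 = 5.843 kWh
Cost = 5.843 kWh × $0.198 = $1.16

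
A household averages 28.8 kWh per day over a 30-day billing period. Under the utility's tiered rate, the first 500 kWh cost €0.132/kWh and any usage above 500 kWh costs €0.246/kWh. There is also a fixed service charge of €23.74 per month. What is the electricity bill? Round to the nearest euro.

Usage = 28.8 kWh/day × 30 days = 864 kWh
First 500 kWh × €0.132 = €66.00
Remaining 364 kWh × €0.246 = €89.54
Energy charge = €155.54; + service €23.74 = €179.28 ≈ €179

€179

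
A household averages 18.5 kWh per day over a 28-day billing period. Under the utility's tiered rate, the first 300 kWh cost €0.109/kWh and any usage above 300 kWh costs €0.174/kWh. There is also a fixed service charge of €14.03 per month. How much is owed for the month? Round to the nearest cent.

Usage = 18.5 kWh/day × 28 days = 518 kWh
First 300 kWh × €0.109 = €32.70
Remaining 218 kWh × €0.174 = €37.93
Energy charge = €70.63; + service €14.03 = €84.66

€84.66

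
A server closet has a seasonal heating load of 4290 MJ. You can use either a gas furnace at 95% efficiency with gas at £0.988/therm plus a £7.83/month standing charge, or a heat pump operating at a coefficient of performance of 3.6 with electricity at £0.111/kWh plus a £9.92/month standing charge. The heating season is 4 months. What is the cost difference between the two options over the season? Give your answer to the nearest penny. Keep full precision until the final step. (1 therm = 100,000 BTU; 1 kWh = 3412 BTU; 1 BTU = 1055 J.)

£2.82

Heat load = 4290 MJ = 4,290,000,000 J / 1055 = 4,066,351 BTU
Gas: input = 4,066,351 / 0.95 = 4,280,369 BTU = 42.8 therm → 42.8 × £0.988 = £42.29; + 4 × £7.83 standing = £73.61
Heat pump: 4,066,351 BTU / 3412 = 1,192 kWh heat; / 3.6 = 331 kWh in → × £0.111 = £36.75; + 4 × £9.92 standing = £76.43
Difference = |£73.61 − £76.43| = £2.82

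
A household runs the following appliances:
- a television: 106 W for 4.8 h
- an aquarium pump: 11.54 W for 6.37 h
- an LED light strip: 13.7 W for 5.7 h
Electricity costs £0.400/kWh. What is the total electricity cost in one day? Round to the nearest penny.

television: 106 W × 4.8 h = 509 Wh = 0.5088 kWh
aquarium pump: 11.54 W × 6.37 h = 74 Wh = 0.07351 kWh
LED light strip: 13.7 W × 5.7 h = 78 Wh = 0.07809 kWh
Total energy = 0.5088 + 0.07351 + 0.07809 = 0.6604 kWh
Cost = 0.6604 kWh × £0.400 = £0.26

£0.26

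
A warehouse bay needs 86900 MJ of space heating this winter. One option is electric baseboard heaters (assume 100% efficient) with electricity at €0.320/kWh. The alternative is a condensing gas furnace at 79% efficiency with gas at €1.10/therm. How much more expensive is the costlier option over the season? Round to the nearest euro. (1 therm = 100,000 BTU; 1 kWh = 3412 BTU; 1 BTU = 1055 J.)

Heat load = 86900 MJ = 86,900,000,000 J / 1055 = 82,369,668 BTU
Gas: input = 82,369,668 / 0.79 = 104,265,403 BTU = 1,043 therm → 1,043 × €1.10 = €1,146.92
Electric: 82,369,668 BTU / 3412 = 24,140 kWh → × €0.320 = €7,725.17
Difference = |€1,146.92 − €7,725.17| = €6,578.25 ≈ €6578

€6578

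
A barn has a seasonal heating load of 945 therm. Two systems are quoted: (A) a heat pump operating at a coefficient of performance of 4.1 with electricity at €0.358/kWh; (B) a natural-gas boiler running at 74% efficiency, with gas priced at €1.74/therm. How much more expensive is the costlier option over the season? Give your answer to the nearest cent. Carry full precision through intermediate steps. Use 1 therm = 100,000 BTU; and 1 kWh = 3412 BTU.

€196.34

Heat load = 945 therm × 100,000 = 94,500,000 BTU
Gas: input = 94,500,000 / 0.74 = 127,702,703 BTU = 1,277 therm → 1,277 × €1.74 = €2,222.03
Heat pump: 94,500,000 BTU / 3412 = 27,700 kWh heat; / 4.1 = 6,755 kWh in → × €0.358 = €2,418.37
Difference = |€2,222.03 − €2,418.37| = €196.34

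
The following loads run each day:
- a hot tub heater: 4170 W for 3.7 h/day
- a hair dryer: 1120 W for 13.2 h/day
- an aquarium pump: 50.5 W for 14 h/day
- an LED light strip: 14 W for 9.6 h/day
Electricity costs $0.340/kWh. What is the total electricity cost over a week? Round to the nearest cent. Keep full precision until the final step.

$73.91

hot tub heater: 4170 W × 3.7 h × 7 d = 108,003 Wh = 108 kWh
hair dryer: 1120 W × 13.2 h × 7 d = 103,488 Wh = 103.5 kWh
aquarium pump: 50.5 W × 14 h × 7 d = 4,949 Wh = 4.949 kWh
LED light strip: 14 W × 9.6 h × 7 d = 941 Wh = 0.9408 kWh
Total energy = 108 + 103.5 + 4.949 + 0.9408 = 217.4 kWh
Cost = 217.4 kWh × $0.340 = $73.91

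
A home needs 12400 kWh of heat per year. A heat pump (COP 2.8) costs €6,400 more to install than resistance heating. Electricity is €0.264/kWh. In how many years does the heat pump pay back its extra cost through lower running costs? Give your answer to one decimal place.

3.0 years

Resistance: 12400 kWh × €0.264 = €3,273.60/yr
Heat pump: 12400 / 2.8 = 4429 kWh in → × €0.264 = €1,169.14/yr
Annual savings = €2,104.46
Payback = €6,400 / €2,104.46 = 3.04 years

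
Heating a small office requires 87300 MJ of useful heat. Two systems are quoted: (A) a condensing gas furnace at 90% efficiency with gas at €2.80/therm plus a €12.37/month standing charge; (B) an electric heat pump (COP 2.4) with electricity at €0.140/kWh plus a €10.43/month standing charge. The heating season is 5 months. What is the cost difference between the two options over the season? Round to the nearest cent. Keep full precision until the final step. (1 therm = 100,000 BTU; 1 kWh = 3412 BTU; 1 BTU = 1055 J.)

Heat load = 87300 MJ = 87,300,000,000 J / 1055 = 82,748,815 BTU
Gas: input = 82,748,815 / 0.90 = 91,943,128 BTU = 919.4 therm → 919.4 × €2.80 = €2,574.41; + 5 × €12.37 standing = €2,636.26
Heat pump: 82,748,815 BTU / 3412 = 24,250 kWh heat; / 2.4 = 10,110 kWh in → × €0.140 = €1,414.72; + 5 × €10.43 standing = €1,466.87
Difference = |€2,636.26 − €1,466.87| = €1,169.39

€1169.39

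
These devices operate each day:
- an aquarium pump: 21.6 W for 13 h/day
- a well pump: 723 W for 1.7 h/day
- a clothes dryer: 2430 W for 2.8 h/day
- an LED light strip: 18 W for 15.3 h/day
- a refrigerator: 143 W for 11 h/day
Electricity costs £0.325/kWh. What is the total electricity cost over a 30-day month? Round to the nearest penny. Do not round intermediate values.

aquarium pump: 21.6 W × 13 h × 30 d = 8,424 Wh = 8.424 kWh
well pump: 723 W × 1.7 h × 30 d = 36,873 Wh = 36.87 kWh
clothes dryer: 2430 W × 2.8 h × 30 d = 204,120 Wh = 204.1 kWh
LED light strip: 18 W × 15.3 h × 30 d = 8,262 Wh = 8.262 kWh
refrigerator: 143 W × 11 h × 30 d = 47,190 Wh = 47.19 kWh
Total energy = 8.424 + 36.87 + 204.1 + 8.262 + 47.19 = 304.9 kWh
Cost = 304.9 kWh × £0.325 = £99.08

£99.08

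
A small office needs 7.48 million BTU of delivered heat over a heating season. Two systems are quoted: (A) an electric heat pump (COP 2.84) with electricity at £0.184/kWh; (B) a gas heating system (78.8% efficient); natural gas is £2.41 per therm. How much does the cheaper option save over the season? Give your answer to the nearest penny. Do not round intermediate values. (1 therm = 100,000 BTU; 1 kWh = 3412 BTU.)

Heat load = 7.48 × 10⁶ BTU = 7,480,000 BTU
Gas: input = 7,480,000 / 0.788 = 9,492,386 BTU = 94.92 therm → 94.92 × £2.41 = £228.77
Heat pump: 7,480,000 BTU / 3412 = 2,192 kWh heat; / 2.84 = 771.9 kWh in → × £0.184 = £142.03
Difference = |£228.77 − £142.03| = £86.73

£86.73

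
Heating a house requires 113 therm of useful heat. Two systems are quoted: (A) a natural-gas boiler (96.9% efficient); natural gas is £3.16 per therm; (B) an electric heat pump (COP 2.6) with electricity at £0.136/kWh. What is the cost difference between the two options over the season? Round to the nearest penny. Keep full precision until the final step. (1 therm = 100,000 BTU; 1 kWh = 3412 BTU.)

£195.27

Heat load = 113 therm × 100,000 = 11,300,000 BTU
Gas: input = 11,300,000 / 0.969 = 11,661,507 BTU = 116.6 therm → 116.6 × £3.16 = £368.50
Heat pump: 11,300,000 BTU / 3412 = 3,312 kWh heat; / 2.6 = 1,274 kWh in → × £0.136 = £173.23
Difference = |£368.50 − £173.23| = £195.27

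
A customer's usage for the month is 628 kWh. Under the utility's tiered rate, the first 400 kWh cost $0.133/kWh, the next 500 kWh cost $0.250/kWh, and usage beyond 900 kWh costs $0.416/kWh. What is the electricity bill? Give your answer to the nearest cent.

$110.20

First 400 kWh × $0.133 = $53.20
Next 228 kWh × $0.250 = $57.00
Remaining tier: 0 kWh (not reached)
Total = $110.20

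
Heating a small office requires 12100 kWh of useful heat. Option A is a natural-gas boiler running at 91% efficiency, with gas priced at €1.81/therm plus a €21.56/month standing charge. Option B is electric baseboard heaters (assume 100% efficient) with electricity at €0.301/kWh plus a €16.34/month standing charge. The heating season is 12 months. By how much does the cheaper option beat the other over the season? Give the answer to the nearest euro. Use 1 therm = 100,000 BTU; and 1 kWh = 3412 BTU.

Heat load = 12100 kWh × 3412 = 41,285,200 BTU
Gas: input = 41,285,200 / 0.91 = 45,368,352 BTU = 453.7 therm → 453.7 × €1.81 = €821.17; + 12 × €21.56 standing = €1,079.89
Electric: 41,285,200 BTU / 3412 = 12,100 kWh → × €0.301 = €3,642.10; + 12 × €16.34 standing = €3,838.18
Difference = |€1,079.89 − €3,838.18| = €2,758.29 ≈ €2758

€2758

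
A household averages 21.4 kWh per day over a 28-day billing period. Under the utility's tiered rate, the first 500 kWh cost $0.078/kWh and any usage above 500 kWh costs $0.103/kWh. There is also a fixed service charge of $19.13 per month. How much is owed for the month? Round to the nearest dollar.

$68

Usage = 21.4 kWh/day × 28 days = 599.2 kWh
First 500 kWh × $0.078 = $39.00
Remaining 99.2 kWh × $0.103 = $10.22
Energy charge = $49.22; + service $19.13 = $68.35 ≈ $68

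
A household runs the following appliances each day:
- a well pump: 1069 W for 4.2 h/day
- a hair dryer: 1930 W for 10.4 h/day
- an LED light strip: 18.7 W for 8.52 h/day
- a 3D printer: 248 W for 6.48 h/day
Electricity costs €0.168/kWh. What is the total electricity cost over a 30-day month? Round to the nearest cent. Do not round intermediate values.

well pump: 1069 W × 4.2 h × 30 d = 134,694 Wh = 134.7 kWh
hair dryer: 1930 W × 10.4 h × 30 d = 602,160 Wh = 602.2 kWh
LED light strip: 18.7 W × 8.52 h × 30 d = 4,780 Wh = 4.78 kWh
3D printer: 248 W × 6.48 h × 30 d = 48,211 Wh = 48.21 kWh
Total energy = 134.7 + 602.2 + 4.78 + 48.21 = 789.8 kWh
Cost = 789.8 kWh × €0.168 = €132.69

€132.69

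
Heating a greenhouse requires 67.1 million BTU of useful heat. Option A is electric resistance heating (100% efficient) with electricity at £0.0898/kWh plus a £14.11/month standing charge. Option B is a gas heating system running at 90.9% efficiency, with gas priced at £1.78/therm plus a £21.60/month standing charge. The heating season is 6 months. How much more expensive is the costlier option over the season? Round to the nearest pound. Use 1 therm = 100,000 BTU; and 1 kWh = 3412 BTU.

Heat load = 67.1 × 10⁶ BTU = 67,100,000 BTU
Gas: input = 67,100,000 / 0.909 = 73,817,382 BTU = 738.2 therm → 738.2 × £1.78 = £1,313.95; + 6 × £21.60 standing = £1,443.55
Electric: 67,100,000 BTU / 3412 = 19,670 kWh → × £0.0898 = £1,766.00; + 6 × £14.11 standing = £1,850.66
Difference = |£1,443.55 − £1,850.66| = £407.11 ≈ £407

£407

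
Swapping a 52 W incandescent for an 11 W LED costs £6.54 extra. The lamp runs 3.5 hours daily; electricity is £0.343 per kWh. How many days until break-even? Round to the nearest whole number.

133 days

Power saved = 52 − 11 = 41 W
Daily energy saved = 41 W × 3.5 h = 143.5 Wh = 0.1435 kWh
Daily savings = 0.1435 × £0.343 = £0.0492
Payback = £6.54 / £0.0492 per day = 132.9 days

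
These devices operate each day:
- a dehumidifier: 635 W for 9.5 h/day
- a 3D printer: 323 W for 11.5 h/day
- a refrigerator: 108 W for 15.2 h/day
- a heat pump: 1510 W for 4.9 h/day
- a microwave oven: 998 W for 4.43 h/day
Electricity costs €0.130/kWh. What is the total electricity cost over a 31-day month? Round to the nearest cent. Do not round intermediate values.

dehumidifier: 635 W × 9.5 h × 31 d = 187,008 Wh = 187 kWh
3D printer: 323 W × 11.5 h × 31 d = 115,150 Wh = 115.1 kWh
refrigerator: 108 W × 15.2 h × 31 d = 50,890 Wh = 50.89 kWh
heat pump: 1510 W × 4.9 h × 31 d = 229,369 Wh = 229.4 kWh
microwave oven: 998 W × 4.43 h × 31 d = 137,055 Wh = 137.1 kWh
Total energy = 187 + 115.1 + 50.89 + 229.4 + 137.1 = 719.5 kWh
Cost = 719.5 kWh × €0.130 = €93.53

€93.53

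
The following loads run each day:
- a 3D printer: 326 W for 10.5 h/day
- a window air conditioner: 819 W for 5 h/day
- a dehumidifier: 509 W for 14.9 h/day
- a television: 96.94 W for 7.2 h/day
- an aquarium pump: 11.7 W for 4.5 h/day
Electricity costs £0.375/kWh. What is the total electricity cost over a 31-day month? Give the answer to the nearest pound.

£184

3D printer: 326 W × 10.5 h × 31 d = 106,113 Wh = 106.1 kWh
window air conditioner: 819 W × 5 h × 31 d = 126,945 Wh = 126.9 kWh
dehumidifier: 509 W × 14.9 h × 31 d = 235,107 Wh = 235.1 kWh
television: 96.94 W × 7.2 h × 31 d = 21,637 Wh = 21.64 kWh
aquarium pump: 11.7 W × 4.5 h × 31 d = 1,632 Wh = 1.632 kWh
Total energy = 106.1 + 126.9 + 235.1 + 21.64 + 1.632 = 491.4 kWh
Cost = 491.4 kWh × £0.375 = £184.29 ≈ £184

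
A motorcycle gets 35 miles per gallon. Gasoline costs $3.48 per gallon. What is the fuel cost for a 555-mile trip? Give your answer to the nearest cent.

$55.18

Fuel = 555 mi / 35 mpg = 15.86 gal
Cost = 15.86 gal × $3.48/gal = $55.18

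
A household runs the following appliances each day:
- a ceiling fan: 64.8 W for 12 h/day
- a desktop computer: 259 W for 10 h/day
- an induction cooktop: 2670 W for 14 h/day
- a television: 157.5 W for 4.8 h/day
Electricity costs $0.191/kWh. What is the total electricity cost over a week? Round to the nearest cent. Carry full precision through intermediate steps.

ceiling fan: 64.8 W × 12 h × 7 d = 5,443 Wh = 5.443 kWh
desktop computer: 259 W × 10 h × 7 d = 18,130 Wh = 18.13 kWh
induction cooktop: 2670 W × 14 h × 7 d = 261,660 Wh = 261.7 kWh
television: 157.5 W × 4.8 h × 7 d = 5,292 Wh = 5.292 kWh
Total energy = 5.443 + 18.13 + 261.7 + 5.292 = 290.5 kWh
Cost = 290.5 kWh × $0.191 = $55.49

$55.49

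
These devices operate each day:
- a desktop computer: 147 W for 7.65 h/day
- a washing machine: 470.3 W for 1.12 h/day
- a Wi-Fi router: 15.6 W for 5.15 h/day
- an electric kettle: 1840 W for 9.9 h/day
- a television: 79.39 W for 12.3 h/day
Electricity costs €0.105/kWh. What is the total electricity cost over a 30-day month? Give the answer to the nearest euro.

€66

desktop computer: 147 W × 7.65 h × 30 d = 33,736 Wh = 33.74 kWh
washing machine: 470.3 W × 1.12 h × 30 d = 15,802 Wh = 15.8 kWh
Wi-Fi router: 15.6 W × 5.15 h × 30 d = 2,410 Wh = 2.41 kWh
electric kettle: 1840 W × 9.9 h × 30 d = 546,480 Wh = 546.5 kWh
television: 79.39 W × 12.3 h × 30 d = 29,295 Wh = 29.29 kWh
Total energy = 33.74 + 15.8 + 2.41 + 546.5 + 29.29 = 627.7 kWh
Cost = 627.7 kWh × €0.105 = €65.91 ≈ €66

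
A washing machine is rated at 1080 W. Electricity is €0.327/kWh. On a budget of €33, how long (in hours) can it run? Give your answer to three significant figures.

Energy budget = €33 / €0.327 per kWh = 100.9 kWh = 100,917 Wh
Runtime = 100,917 Wh / 1080 W = 93.44 h

93.4 h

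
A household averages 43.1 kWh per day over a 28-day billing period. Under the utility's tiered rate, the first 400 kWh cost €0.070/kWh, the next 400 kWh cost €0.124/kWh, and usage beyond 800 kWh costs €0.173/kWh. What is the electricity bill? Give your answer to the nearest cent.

€147.98

Usage = 43.1 kWh/day × 28 days = 1206.8 kWh
First 400 kWh × €0.070 = €28.00
Next 400 kWh × €0.124 = €49.60
Remaining 406.8 kWh × €0.173 = €70.38
Total = €147.98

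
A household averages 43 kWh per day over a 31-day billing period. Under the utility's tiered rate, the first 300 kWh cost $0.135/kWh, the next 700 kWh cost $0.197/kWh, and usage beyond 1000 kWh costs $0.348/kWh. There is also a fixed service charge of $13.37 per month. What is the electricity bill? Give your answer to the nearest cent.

$307.65

Usage = 43 kWh/day × 31 days = 1333 kWh
First 300 kWh × $0.135 = $40.50
Next 700 kWh × $0.197 = $137.90
Remaining 333 kWh × $0.348 = $115.88
Energy charge = $294.28; + service $13.37 = $307.65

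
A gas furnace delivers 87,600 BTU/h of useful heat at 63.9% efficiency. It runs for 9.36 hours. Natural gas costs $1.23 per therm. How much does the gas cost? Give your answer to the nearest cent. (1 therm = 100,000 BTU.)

Heat delivered = 87,600 BTU/h × 9.36 h = 819,936 BTU
Gas input = 819,936 / 0.639 = 1,283,155 BTU
= 1,283,155 / 100,000 = 12.83 therm
Cost = 12.83 × $1.23/therm = $15.78

$15.78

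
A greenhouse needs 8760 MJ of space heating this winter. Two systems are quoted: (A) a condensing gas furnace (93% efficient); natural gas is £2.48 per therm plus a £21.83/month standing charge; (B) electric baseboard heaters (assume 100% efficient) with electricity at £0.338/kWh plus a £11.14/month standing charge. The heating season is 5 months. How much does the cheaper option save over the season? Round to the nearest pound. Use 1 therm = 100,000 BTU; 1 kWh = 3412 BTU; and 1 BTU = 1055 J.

Heat load = 8760 MJ = 8,760,000,000 J / 1055 = 8,303,318 BTU
Gas: input = 8,303,318 / 0.93 = 8,928,298 BTU = 89.28 therm → 89.28 × £2.48 = £221.42; + 5 × £21.83 standing = £330.57
Electric: 8,303,318 BTU / 3412 = 2,434 kWh → × £0.338 = £822.54; + 5 × £11.14 standing = £878.24
Difference = |£330.57 − £878.24| = £547.67 ≈ £548

£548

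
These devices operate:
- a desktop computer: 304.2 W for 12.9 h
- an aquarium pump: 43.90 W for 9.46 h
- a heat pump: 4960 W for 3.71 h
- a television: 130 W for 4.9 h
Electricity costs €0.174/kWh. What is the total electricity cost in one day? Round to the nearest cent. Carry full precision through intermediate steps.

desktop computer: 304.2 W × 12.9 h = 3,924 Wh = 3.924 kWh
aquarium pump: 43.90 W × 9.46 h = 415 Wh = 0.4153 kWh
heat pump: 4960 W × 3.71 h = 18,402 Wh = 18.4 kWh
television: 130 W × 4.9 h = 637 Wh = 0.637 kWh
Total energy = 3.924 + 0.4153 + 18.4 + 0.637 = 23.38 kWh
Cost = 23.38 kWh × €0.174 = €4.07

€4.07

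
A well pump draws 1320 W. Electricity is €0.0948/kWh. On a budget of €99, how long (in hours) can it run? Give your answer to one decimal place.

791.1 h

Energy budget = €99 / €0.0948 per kWh = 1,044 kWh = 1,044,304 Wh
Runtime = 1,044,304 Wh / 1320 W = 791.1 h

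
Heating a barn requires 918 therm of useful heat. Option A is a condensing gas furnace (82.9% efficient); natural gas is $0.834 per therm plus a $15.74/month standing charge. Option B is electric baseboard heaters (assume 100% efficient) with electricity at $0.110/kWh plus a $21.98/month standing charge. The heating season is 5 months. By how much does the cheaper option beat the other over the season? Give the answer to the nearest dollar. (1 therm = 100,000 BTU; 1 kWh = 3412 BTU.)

$2067

Heat load = 918 therm × 100,000 = 91,800,000 BTU
Gas: input = 91,800,000 / 0.829 = 110,735,826 BTU = 1,107 therm → 1,107 × $0.834 = $923.54; + 5 × $15.74 standing = $1,002.24
Electric: 91,800,000 BTU / 3412 = 26,910 kWh → × $0.110 = $2,959.55; + 5 × $21.98 standing = $3,069.45
Difference = |$1,002.24 − $3,069.45| = $2,067.22 ≈ $2067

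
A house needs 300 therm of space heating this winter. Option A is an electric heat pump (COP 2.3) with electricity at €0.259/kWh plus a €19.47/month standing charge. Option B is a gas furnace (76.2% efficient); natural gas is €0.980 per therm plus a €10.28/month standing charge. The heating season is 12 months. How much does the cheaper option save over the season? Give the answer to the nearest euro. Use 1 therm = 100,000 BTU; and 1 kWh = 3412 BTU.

Heat load = 300 therm × 100,000 = 30,000,000 BTU
Gas: input = 30,000,000 / 0.762 = 39,370,079 BTU = 393.7 therm → 393.7 × €0.980 = €385.83; + 12 × €10.28 standing = €509.19
Heat pump: 30,000,000 BTU / 3412 = 8,792 kWh heat; / 2.3 = 3,823 kWh in → × €0.259 = €990.11; + 12 × €19.47 standing = €1,223.75
Difference = |€509.19 − €1,223.75| = €714.56 ≈ €715

€715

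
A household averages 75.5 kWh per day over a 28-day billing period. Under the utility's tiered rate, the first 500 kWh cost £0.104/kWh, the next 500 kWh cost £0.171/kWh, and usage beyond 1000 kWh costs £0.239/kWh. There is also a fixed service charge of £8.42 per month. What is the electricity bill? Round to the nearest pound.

£412

Usage = 75.5 kWh/day × 28 days = 2114 kWh
First 500 kWh × £0.104 = £52.00
Next 500 kWh × £0.171 = £85.50
Remaining 1114 kWh × £0.239 = £266.25
Energy charge = £403.75; + service £8.42 = £412.17 ≈ £412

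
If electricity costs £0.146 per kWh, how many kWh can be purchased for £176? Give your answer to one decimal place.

1205.5 kWh

£176 / £0.146 per kWh = 1,205 kWh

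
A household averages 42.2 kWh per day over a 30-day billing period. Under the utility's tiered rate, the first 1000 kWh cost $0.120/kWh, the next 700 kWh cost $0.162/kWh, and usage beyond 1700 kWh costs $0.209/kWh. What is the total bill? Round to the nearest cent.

$163.09

Usage = 42.2 kWh/day × 30 days = 1266 kWh
First 1000 kWh × $0.120 = $120.00
Next 266 kWh × $0.162 = $43.09
Remaining tier: 0 kWh (not reached)
Total = $163.09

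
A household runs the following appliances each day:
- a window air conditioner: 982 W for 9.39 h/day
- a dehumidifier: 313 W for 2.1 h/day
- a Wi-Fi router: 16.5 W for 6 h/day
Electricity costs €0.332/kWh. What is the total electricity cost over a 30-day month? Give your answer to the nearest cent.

window air conditioner: 982 W × 9.39 h × 30 d = 276,629 Wh = 276.6 kWh
dehumidifier: 313 W × 2.1 h × 30 d = 19,719 Wh = 19.72 kWh
Wi-Fi router: 16.5 W × 6 h × 30 d = 2,970 Wh = 2.97 kWh
Total energy = 276.6 + 19.72 + 2.97 = 299.3 kWh
Cost = 299.3 kWh × €0.332 = €99.37

€99.37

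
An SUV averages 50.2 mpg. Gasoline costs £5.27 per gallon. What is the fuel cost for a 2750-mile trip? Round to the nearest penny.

£288.70

Fuel = 2750 mi / 50.2 mpg = 54.78 gal
Cost = 54.78 gal × £5.27/gal = £288.70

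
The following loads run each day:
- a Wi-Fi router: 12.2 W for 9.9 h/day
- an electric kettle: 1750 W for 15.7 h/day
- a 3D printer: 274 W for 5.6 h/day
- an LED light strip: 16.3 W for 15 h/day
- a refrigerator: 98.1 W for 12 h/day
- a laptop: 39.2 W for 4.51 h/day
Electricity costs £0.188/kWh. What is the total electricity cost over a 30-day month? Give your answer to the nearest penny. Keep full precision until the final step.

Wi-Fi router: 12.2 W × 9.9 h × 30 d = 3,623 Wh = 3.623 kWh
electric kettle: 1750 W × 15.7 h × 30 d = 824,250 Wh = 824.2 kWh
3D printer: 274 W × 5.6 h × 30 d = 46,032 Wh = 46.03 kWh
LED light strip: 16.3 W × 15 h × 30 d = 7,335 Wh = 7.335 kWh
refrigerator: 98.1 W × 12 h × 30 d = 35,316 Wh = 35.32 kWh
laptop: 39.2 W × 4.51 h × 30 d = 5,304 Wh = 5.304 kWh
Total energy = 3.623 + 824.2 + 46.03 + 7.335 + 35.32 + 5.304 = 921.9 kWh
Cost = 921.9 kWh × £0.188 = £173.31

£173.31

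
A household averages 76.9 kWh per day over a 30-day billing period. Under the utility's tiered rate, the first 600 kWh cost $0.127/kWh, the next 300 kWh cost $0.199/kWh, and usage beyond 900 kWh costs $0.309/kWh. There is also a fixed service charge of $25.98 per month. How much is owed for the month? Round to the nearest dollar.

$597

Usage = 76.9 kWh/day × 30 days = 2307 kWh
First 600 kWh × $0.127 = $76.20
Next 300 kWh × $0.199 = $59.70
Remaining 1407 kWh × $0.309 = $434.76
Energy charge = $570.66; + service $25.98 = $596.64 ≈ $597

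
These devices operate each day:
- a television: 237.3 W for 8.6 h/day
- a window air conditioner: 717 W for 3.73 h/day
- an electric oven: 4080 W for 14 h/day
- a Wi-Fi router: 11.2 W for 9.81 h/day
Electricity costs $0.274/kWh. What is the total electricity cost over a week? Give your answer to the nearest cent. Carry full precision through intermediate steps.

television: 237.3 W × 8.6 h × 7 d = 14,285 Wh = 14.29 kWh
window air conditioner: 717 W × 3.73 h × 7 d = 18,721 Wh = 18.72 kWh
electric oven: 4080 W × 14 h × 7 d = 399,840 Wh = 399.8 kWh
Wi-Fi router: 11.2 W × 9.81 h × 7 d = 769 Wh = 0.7691 kWh
Total energy = 14.29 + 18.72 + 399.8 + 0.7691 = 433.6 kWh
Cost = 433.6 kWh × $0.274 = $118.81

$118.81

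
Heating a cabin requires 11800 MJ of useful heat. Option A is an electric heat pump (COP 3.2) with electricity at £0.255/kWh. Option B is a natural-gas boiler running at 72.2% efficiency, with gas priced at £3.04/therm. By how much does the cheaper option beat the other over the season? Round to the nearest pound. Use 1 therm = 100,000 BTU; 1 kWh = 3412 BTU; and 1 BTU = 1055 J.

Heat load = 11800 MJ = 11,800,000,000 J / 1055 = 11,184,834 BTU
Gas: input = 11,184,834 / 0.722 = 15,491,460 BTU = 154.9 therm → 154.9 × £3.04 = £470.94
Heat pump: 11,184,834 BTU / 3412 = 3,278 kWh heat; / 3.2 = 1,024 kWh in → × £0.255 = £261.22
Difference = |£470.94 − £261.22| = £209.72 ≈ £210

£210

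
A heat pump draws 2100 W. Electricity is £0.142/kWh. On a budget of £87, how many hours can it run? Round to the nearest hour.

Energy budget = £87 / £0.142 per kWh = 612.7 kWh = 612,676 Wh
Runtime = 612,676 Wh / 2100 W = 291.8 h

292 h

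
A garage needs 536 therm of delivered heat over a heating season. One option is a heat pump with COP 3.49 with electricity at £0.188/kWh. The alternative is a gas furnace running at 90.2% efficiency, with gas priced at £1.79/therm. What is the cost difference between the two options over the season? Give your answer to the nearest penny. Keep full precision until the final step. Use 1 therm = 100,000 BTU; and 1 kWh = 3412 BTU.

Heat load = 536 therm × 100,000 = 53,600,000 BTU
Gas: input = 53,600,000 / 0.902 = 59,423,503 BTU = 594.2 therm → 594.2 × £1.79 = £1,063.68
Heat pump: 53,600,000 BTU / 3412 = 15,710 kWh heat; / 3.49 = 4,501 kWh in → × £0.188 = £846.23
Difference = |£1,063.68 − £846.23| = £217.45

£217.45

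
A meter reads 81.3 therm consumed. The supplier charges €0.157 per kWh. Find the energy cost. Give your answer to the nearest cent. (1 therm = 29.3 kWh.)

81.3 therm × (29.3 kWh/therm) = 2,382 kWh
Cost = 2,382 kWh × €0.157/kWh = €373.99

€373.99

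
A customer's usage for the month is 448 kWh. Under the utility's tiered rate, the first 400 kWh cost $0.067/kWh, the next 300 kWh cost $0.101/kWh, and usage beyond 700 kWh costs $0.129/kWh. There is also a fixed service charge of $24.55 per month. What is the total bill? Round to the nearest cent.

$56.20

First 400 kWh × $0.067 = $26.80
Next 48 kWh × $0.101 = $4.85
Remaining tier: 0 kWh (not reached)
Energy charge = $31.65; + service $24.55 = $56.20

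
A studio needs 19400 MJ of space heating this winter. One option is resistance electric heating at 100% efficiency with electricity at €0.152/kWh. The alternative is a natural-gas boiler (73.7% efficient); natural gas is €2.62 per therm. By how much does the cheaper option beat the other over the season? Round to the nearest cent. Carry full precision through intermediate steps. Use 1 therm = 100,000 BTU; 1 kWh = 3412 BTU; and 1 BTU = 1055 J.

Heat load = 19400 MJ = 19,400,000,000 J / 1055 = 18,388,626 BTU
Gas: input = 18,388,626 / 0.737 = 24,950,645 BTU = 249.5 therm → 249.5 × €2.62 = €653.71
Electric: 18,388,626 BTU / 3412 = 5,389 kWh → × €0.152 = €819.19
Difference = |€653.71 − €819.19| = €165.48

€165.48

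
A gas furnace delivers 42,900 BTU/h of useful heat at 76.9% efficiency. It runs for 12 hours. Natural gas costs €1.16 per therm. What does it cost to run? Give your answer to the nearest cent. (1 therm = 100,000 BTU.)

€7.77

Heat delivered = 42,900 BTU/h × 12 h = 514,800 BTU
Gas input = 514,800 / 0.769 = 669,441 BTU
= 669,441 / 100,000 = 6.694 therm
Cost = 6.694 × €1.16/therm = €7.77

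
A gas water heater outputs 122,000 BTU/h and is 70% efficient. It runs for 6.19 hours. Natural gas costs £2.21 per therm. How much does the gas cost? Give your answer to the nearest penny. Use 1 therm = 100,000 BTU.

Heat delivered = 122,000 BTU/h × 6.19 h = 755,180 BTU
Gas input = 755,180 / 0.70 = 1,078,829 BTU
= 1,078,829 / 100,000 = 10.79 therm
Cost = 10.79 × £2.21/therm = £23.84

£23.84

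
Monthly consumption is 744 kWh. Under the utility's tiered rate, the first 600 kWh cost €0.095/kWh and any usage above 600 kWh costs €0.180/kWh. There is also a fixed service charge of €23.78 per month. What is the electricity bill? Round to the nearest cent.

First 600 kWh × €0.095 = €57.00
Remaining 144 kWh × €0.180 = €25.92
Energy charge = €82.92; + service €23.78 = €106.70

€106.70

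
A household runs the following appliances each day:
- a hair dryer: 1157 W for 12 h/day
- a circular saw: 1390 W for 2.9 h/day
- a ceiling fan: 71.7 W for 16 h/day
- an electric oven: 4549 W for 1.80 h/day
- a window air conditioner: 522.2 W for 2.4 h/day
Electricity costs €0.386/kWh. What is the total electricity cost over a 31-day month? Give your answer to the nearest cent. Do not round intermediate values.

€341.08

hair dryer: 1157 W × 12 h × 31 d = 430,404 Wh = 430.4 kWh
circular saw: 1390 W × 2.9 h × 31 d = 124,961 Wh = 125 kWh
ceiling fan: 71.7 W × 16 h × 31 d = 35,563 Wh = 35.56 kWh
electric oven: 4549 W × 1.80 h × 31 d = 253,834 Wh = 253.8 kWh
window air conditioner: 522.2 W × 2.4 h × 31 d = 38,852 Wh = 38.85 kWh
Total energy = 430.4 + 125 + 35.56 + 253.8 + 38.85 = 883.6 kWh
Cost = 883.6 kWh × €0.386 = €341.08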